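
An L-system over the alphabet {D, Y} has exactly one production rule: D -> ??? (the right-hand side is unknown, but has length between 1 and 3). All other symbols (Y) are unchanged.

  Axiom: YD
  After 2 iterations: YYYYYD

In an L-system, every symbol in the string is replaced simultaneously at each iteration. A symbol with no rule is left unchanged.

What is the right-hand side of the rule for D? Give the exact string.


Trying D -> YYD:
  Step 0: YD
  Step 1: YYYD
  Step 2: YYYYYD
Matches the given result.

Answer: YYD


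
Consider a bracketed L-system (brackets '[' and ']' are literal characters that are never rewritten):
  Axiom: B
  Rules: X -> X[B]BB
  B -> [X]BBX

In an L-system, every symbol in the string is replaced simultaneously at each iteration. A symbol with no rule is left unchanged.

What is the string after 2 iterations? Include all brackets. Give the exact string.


Answer: [X[B]BB][X]BBX[X]BBXX[B]BB

Derivation:
Step 0: B
Step 1: [X]BBX
Step 2: [X[B]BB][X]BBX[X]BBXX[B]BB


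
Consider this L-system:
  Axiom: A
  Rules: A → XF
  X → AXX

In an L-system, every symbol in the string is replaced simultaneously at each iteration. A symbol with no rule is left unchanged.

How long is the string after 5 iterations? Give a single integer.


Answer: 50

Derivation:
Step 0: length = 1
Step 1: length = 2
Step 2: length = 4
Step 3: length = 9
Step 4: length = 21
Step 5: length = 50


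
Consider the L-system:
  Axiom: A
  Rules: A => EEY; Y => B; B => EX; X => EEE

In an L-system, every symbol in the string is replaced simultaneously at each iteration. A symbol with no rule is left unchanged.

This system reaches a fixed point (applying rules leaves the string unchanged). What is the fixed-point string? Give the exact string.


Step 0: A
Step 1: EEY
Step 2: EEB
Step 3: EEEX
Step 4: EEEEEE
Step 5: EEEEEE  (unchanged — fixed point at step 4)

Answer: EEEEEE


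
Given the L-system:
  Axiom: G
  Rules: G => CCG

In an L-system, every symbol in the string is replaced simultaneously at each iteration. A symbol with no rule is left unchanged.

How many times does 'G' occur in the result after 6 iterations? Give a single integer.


Step 0: G  (1 'G')
Step 1: CCG  (1 'G')
Step 2: CCCCG  (1 'G')
Step 3: CCCCCCG  (1 'G')
Step 4: CCCCCCCCG  (1 'G')
Step 5: CCCCCCCCCCG  (1 'G')
Step 6: CCCCCCCCCCCCG  (1 'G')

Answer: 1


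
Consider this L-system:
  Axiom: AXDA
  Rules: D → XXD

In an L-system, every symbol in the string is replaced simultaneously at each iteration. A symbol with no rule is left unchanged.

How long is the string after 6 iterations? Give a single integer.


Answer: 16

Derivation:
Step 0: length = 4
Step 1: length = 6
Step 2: length = 8
Step 3: length = 10
Step 4: length = 12
Step 5: length = 14
Step 6: length = 16


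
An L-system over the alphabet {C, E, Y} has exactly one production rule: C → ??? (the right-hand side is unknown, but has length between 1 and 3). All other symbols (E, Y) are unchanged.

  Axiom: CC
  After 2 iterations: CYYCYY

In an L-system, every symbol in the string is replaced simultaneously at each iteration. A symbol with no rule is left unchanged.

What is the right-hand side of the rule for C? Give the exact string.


Trying C → CY:
  Step 0: CC
  Step 1: CYCY
  Step 2: CYYCYY
Matches the given result.

Answer: CY


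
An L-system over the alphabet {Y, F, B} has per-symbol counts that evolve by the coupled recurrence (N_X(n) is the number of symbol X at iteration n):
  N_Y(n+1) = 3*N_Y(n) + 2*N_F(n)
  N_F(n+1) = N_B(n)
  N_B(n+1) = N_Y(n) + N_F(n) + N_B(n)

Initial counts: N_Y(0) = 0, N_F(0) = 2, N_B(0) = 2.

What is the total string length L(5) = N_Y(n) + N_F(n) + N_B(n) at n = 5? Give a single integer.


Step 0: N_Y=0, N_F=2, N_B=2, L=4
Step 1: N_Y=4, N_F=2, N_B=4, L=10
Step 2: N_Y=16, N_F=4, N_B=10, L=30
Step 3: N_Y=56, N_F=10, N_B=30, L=96
Step 4: N_Y=188, N_F=30, N_B=96, L=314
Step 5: N_Y=624, N_F=96, N_B=314, L=1034

Answer: 1034


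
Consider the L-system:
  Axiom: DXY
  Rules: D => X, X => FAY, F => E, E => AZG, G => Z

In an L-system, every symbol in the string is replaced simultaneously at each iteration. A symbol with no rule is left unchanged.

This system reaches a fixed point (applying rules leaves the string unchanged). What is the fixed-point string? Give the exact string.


Answer: AZZAYAZZAYY

Derivation:
Step 0: DXY
Step 1: XFAYY
Step 2: FAYEAYY
Step 3: EAYAZGAYY
Step 4: AZGAYAZZAYY
Step 5: AZZAYAZZAYY
Step 6: AZZAYAZZAYY  (unchanged — fixed point at step 5)


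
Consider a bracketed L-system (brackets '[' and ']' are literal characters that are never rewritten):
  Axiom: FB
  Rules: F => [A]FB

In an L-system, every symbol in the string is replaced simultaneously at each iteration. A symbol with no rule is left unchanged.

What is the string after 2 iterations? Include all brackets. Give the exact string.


Step 0: FB
Step 1: [A]FBB
Step 2: [A][A]FBBB

Answer: [A][A]FBBB


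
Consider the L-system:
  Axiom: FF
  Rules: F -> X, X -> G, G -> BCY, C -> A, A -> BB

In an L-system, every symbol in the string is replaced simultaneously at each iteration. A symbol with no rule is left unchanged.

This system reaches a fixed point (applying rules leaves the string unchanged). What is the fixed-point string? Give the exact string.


Step 0: FF
Step 1: XX
Step 2: GG
Step 3: BCYBCY
Step 4: BAYBAY
Step 5: BBBYBBBY
Step 6: BBBYBBBY  (unchanged — fixed point at step 5)

Answer: BBBYBBBY


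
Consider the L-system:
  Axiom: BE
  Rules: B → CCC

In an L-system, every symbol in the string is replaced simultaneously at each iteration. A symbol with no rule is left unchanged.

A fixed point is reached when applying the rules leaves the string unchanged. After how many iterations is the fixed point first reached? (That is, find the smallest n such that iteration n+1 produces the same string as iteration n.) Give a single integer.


Answer: 1

Derivation:
Step 0: BE
Step 1: CCCE
Step 2: CCCE  (unchanged — fixed point at step 1)


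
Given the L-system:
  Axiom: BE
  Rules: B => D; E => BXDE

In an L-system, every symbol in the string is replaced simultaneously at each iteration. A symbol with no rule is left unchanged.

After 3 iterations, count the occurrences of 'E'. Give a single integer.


Step 0: BE  (1 'E')
Step 1: DBXDE  (1 'E')
Step 2: DDXDBXDE  (1 'E')
Step 3: DDXDDXDBXDE  (1 'E')

Answer: 1


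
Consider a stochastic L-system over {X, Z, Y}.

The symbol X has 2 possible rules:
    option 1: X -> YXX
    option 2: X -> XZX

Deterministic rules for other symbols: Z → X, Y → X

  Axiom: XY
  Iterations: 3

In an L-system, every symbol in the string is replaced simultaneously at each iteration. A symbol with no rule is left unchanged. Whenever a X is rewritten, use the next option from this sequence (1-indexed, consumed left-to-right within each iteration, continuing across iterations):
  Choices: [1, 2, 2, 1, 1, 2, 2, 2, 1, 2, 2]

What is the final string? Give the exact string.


Answer: YXXXZXXXZXXZXXYXXXXZXXZX

Derivation:
Step 0: XY
Step 1: YXXX  (used choices [1])
Step 2: XXZXXZXYXX  (used choices [2, 2, 1])
Step 3: YXXXZXXXZXXZXXYXXXXZXXZX  (used choices [1, 2, 2, 2, 1, 2, 2])


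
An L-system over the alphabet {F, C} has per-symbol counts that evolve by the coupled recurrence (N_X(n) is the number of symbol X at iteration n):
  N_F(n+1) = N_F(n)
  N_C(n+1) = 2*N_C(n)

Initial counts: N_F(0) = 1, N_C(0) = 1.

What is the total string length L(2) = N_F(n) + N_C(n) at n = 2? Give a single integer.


Answer: 5

Derivation:
Step 0: N_F=1, N_C=1, L=2
Step 1: N_F=1, N_C=2, L=3
Step 2: N_F=1, N_C=4, L=5


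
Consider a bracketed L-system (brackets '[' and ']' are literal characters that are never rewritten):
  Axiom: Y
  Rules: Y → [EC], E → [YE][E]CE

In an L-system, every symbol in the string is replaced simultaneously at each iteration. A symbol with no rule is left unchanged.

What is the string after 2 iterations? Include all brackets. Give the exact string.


Step 0: Y
Step 1: [EC]
Step 2: [[YE][E]CEC]

Answer: [[YE][E]CEC]


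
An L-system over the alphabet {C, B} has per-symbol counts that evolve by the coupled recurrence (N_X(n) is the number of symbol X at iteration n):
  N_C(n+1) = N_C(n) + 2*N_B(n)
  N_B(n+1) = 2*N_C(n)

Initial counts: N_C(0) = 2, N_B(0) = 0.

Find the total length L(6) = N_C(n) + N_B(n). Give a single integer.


Step 0: N_C=2, N_B=0, L=2
Step 1: N_C=2, N_B=4, L=6
Step 2: N_C=10, N_B=4, L=14
Step 3: N_C=18, N_B=20, L=38
Step 4: N_C=58, N_B=36, L=94
Step 5: N_C=130, N_B=116, L=246
Step 6: N_C=362, N_B=260, L=622

Answer: 622


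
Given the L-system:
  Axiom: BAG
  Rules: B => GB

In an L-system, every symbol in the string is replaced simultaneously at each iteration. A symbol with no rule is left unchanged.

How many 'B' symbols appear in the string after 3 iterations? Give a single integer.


Step 0: BAG  (1 'B')
Step 1: GBAG  (1 'B')
Step 2: GGBAG  (1 'B')
Step 3: GGGBAG  (1 'B')

Answer: 1


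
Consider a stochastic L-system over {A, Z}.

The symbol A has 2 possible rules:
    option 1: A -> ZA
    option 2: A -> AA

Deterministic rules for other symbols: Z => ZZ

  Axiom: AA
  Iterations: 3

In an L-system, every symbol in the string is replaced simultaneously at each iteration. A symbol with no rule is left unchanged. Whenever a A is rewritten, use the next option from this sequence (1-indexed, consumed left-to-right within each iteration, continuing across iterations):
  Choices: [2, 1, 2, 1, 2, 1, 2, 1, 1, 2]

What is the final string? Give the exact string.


Answer: ZAAAZZZAZZZZZAAA

Derivation:
Step 0: AA
Step 1: AAZA  (used choices [2, 1])
Step 2: AAZAZZAA  (used choices [2, 1, 2])
Step 3: ZAAAZZZAZZZZZAAA  (used choices [1, 2, 1, 1, 2])


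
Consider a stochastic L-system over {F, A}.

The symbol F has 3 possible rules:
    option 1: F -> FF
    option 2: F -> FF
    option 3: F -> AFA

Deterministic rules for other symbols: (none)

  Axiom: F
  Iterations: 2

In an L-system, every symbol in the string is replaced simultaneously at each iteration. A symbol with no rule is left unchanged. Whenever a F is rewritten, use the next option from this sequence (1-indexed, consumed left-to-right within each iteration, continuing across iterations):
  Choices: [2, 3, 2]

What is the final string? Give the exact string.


Answer: AFAFF

Derivation:
Step 0: F
Step 1: FF  (used choices [2])
Step 2: AFAFF  (used choices [3, 2])


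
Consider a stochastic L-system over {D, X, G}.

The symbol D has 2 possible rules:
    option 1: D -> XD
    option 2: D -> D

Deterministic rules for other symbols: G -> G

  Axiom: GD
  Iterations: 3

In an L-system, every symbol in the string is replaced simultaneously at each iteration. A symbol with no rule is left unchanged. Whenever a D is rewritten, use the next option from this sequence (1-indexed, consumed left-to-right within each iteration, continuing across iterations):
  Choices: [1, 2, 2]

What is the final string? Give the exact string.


Step 0: GD
Step 1: GXD  (used choices [1])
Step 2: GXD  (used choices [2])
Step 3: GXD  (used choices [2])

Answer: GXD


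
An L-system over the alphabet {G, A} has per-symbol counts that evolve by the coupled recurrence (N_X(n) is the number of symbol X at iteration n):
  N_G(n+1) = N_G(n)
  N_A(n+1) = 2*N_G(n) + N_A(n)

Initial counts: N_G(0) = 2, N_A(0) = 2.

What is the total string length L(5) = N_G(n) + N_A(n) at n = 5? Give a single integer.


Answer: 24

Derivation:
Step 0: N_G=2, N_A=2, L=4
Step 1: N_G=2, N_A=6, L=8
Step 2: N_G=2, N_A=10, L=12
Step 3: N_G=2, N_A=14, L=16
Step 4: N_G=2, N_A=18, L=20
Step 5: N_G=2, N_A=22, L=24


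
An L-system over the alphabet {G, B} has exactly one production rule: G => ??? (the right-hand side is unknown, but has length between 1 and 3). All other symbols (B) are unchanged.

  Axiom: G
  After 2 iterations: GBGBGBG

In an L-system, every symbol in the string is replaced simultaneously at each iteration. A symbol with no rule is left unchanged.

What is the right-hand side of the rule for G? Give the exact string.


Answer: GBG

Derivation:
Trying G => GBG:
  Step 0: G
  Step 1: GBG
  Step 2: GBGBGBG
Matches the given result.


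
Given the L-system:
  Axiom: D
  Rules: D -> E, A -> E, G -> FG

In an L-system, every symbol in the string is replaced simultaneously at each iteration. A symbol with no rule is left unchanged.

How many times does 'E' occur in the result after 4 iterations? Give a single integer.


Answer: 1

Derivation:
Step 0: D  (0 'E')
Step 1: E  (1 'E')
Step 2: E  (1 'E')
Step 3: E  (1 'E')
Step 4: E  (1 'E')


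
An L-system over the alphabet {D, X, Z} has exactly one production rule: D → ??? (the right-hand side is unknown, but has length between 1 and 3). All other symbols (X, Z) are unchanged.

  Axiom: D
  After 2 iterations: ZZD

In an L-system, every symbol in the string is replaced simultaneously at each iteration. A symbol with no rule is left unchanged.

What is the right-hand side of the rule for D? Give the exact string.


Trying D → ZD:
  Step 0: D
  Step 1: ZD
  Step 2: ZZD
Matches the given result.

Answer: ZD


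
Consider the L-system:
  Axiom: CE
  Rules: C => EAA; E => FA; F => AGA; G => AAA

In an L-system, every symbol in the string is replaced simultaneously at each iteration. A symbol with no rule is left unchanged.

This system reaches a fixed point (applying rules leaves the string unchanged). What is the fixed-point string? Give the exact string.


Answer: AAAAAAAAAAAAAA

Derivation:
Step 0: CE
Step 1: EAAFA
Step 2: FAAAAGAA
Step 3: AGAAAAAAAAAA
Step 4: AAAAAAAAAAAAAA
Step 5: AAAAAAAAAAAAAA  (unchanged — fixed point at step 4)


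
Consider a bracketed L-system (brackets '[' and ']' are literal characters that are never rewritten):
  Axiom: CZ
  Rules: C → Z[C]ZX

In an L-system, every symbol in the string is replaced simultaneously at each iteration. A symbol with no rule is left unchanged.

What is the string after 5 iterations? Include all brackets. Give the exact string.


Answer: Z[Z[Z[Z[Z[C]ZX]ZX]ZX]ZX]ZXZ

Derivation:
Step 0: CZ
Step 1: Z[C]ZXZ
Step 2: Z[Z[C]ZX]ZXZ
Step 3: Z[Z[Z[C]ZX]ZX]ZXZ
Step 4: Z[Z[Z[Z[C]ZX]ZX]ZX]ZXZ
Step 5: Z[Z[Z[Z[Z[C]ZX]ZX]ZX]ZX]ZXZ


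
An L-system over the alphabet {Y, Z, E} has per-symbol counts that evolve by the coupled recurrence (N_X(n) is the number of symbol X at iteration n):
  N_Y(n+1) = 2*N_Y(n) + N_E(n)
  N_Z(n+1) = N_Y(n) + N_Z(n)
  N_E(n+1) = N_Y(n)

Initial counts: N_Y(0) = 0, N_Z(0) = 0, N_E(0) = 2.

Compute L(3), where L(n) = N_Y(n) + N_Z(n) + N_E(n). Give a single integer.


Answer: 20

Derivation:
Step 0: N_Y=0, N_Z=0, N_E=2, L=2
Step 1: N_Y=2, N_Z=0, N_E=0, L=2
Step 2: N_Y=4, N_Z=2, N_E=2, L=8
Step 3: N_Y=10, N_Z=6, N_E=4, L=20


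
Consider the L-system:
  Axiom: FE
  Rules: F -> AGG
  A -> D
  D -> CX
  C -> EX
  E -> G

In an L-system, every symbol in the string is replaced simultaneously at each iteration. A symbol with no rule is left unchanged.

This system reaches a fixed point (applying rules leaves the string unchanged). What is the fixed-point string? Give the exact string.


Answer: GXXGGG

Derivation:
Step 0: FE
Step 1: AGGG
Step 2: DGGG
Step 3: CXGGG
Step 4: EXXGGG
Step 5: GXXGGG
Step 6: GXXGGG  (unchanged — fixed point at step 5)


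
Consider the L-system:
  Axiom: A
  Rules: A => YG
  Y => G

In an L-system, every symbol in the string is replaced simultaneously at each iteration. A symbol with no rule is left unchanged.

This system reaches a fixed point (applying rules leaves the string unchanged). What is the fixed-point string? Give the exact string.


Answer: GG

Derivation:
Step 0: A
Step 1: YG
Step 2: GG
Step 3: GG  (unchanged — fixed point at step 2)


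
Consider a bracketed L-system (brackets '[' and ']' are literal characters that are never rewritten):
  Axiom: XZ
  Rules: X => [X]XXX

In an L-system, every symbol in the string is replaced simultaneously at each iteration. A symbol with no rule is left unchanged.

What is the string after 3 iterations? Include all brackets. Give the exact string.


Step 0: XZ
Step 1: [X]XXXZ
Step 2: [[X]XXX][X]XXX[X]XXX[X]XXXZ
Step 3: [[[X]XXX][X]XXX[X]XXX[X]XXX][[X]XXX][X]XXX[X]XXX[X]XXX[[X]XXX][X]XXX[X]XXX[X]XXX[[X]XXX][X]XXX[X]XXX[X]XXXZ

Answer: [[[X]XXX][X]XXX[X]XXX[X]XXX][[X]XXX][X]XXX[X]XXX[X]XXX[[X]XXX][X]XXX[X]XXX[X]XXX[[X]XXX][X]XXX[X]XXX[X]XXXZ


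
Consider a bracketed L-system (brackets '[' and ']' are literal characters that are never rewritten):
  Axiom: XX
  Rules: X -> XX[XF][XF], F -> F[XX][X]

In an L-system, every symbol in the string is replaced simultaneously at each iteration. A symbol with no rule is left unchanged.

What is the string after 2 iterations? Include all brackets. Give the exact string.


Answer: XX[XF][XF]XX[XF][XF][XX[XF][XF]F[XX][X]][XX[XF][XF]F[XX][X]]XX[XF][XF]XX[XF][XF][XX[XF][XF]F[XX][X]][XX[XF][XF]F[XX][X]]

Derivation:
Step 0: XX
Step 1: XX[XF][XF]XX[XF][XF]
Step 2: XX[XF][XF]XX[XF][XF][XX[XF][XF]F[XX][X]][XX[XF][XF]F[XX][X]]XX[XF][XF]XX[XF][XF][XX[XF][XF]F[XX][X]][XX[XF][XF]F[XX][X]]


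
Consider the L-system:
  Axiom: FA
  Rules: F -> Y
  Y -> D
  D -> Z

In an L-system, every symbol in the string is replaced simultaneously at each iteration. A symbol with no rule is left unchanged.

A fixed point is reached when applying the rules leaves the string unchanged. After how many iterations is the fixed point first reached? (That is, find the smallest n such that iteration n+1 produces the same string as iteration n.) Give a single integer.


Answer: 3

Derivation:
Step 0: FA
Step 1: YA
Step 2: DA
Step 3: ZA
Step 4: ZA  (unchanged — fixed point at step 3)


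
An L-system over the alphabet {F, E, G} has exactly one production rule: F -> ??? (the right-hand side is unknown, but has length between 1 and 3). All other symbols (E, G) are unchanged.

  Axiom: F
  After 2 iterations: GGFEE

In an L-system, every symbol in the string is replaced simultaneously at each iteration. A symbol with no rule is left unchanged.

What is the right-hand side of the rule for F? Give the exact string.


Trying F -> GFE:
  Step 0: F
  Step 1: GFE
  Step 2: GGFEE
Matches the given result.

Answer: GFE


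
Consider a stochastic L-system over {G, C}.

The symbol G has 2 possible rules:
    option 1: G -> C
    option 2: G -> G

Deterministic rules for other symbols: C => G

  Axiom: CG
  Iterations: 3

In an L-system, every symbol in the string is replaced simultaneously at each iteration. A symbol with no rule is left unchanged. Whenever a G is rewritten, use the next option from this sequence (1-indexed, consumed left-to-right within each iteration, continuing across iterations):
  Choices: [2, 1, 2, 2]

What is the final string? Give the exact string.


Answer: GG

Derivation:
Step 0: CG
Step 1: GG  (used choices [2])
Step 2: CG  (used choices [1, 2])
Step 3: GG  (used choices [2])


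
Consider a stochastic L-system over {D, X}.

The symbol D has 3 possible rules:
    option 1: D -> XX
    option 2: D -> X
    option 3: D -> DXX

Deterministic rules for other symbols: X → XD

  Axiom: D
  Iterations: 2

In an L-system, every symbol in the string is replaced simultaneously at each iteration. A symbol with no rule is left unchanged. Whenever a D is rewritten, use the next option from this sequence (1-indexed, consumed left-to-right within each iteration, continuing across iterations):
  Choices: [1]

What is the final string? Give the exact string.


Answer: XDXD

Derivation:
Step 0: D
Step 1: XX  (used choices [1])
Step 2: XDXD  (used choices [])


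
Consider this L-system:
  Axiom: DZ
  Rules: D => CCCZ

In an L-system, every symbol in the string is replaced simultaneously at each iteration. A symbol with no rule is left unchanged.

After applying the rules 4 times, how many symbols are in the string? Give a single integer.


Step 0: length = 2
Step 1: length = 5
Step 2: length = 5
Step 3: length = 5
Step 4: length = 5

Answer: 5


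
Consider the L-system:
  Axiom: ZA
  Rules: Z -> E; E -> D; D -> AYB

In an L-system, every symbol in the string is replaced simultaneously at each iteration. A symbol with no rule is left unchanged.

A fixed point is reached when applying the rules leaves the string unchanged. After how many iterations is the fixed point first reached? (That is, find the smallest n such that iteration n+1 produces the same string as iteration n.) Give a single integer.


Answer: 3

Derivation:
Step 0: ZA
Step 1: EA
Step 2: DA
Step 3: AYBA
Step 4: AYBA  (unchanged — fixed point at step 3)


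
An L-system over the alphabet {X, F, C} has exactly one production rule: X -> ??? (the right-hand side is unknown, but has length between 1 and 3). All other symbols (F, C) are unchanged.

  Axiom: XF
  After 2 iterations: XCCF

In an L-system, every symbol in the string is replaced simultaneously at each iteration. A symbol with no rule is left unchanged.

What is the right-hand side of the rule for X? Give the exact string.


Answer: XC

Derivation:
Trying X -> XC:
  Step 0: XF
  Step 1: XCF
  Step 2: XCCF
Matches the given result.


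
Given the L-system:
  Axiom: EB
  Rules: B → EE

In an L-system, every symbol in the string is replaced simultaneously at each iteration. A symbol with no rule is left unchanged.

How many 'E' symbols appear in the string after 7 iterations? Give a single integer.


Step 0: EB  (1 'E')
Step 1: EEE  (3 'E')
Step 2: EEE  (3 'E')
Step 3: EEE  (3 'E')
Step 4: EEE  (3 'E')
Step 5: EEE  (3 'E')
Step 6: EEE  (3 'E')
Step 7: EEE  (3 'E')

Answer: 3


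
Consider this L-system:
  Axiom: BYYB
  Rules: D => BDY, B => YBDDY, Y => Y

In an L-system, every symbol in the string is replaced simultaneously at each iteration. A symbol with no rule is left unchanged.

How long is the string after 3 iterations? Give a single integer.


Answer: 68

Derivation:
Step 0: length = 4
Step 1: length = 12
Step 2: length = 28
Step 3: length = 68


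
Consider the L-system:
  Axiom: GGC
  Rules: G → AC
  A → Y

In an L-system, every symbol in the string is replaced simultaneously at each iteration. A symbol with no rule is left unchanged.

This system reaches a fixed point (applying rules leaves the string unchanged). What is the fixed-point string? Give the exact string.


Answer: YCYCC

Derivation:
Step 0: GGC
Step 1: ACACC
Step 2: YCYCC
Step 3: YCYCC  (unchanged — fixed point at step 2)


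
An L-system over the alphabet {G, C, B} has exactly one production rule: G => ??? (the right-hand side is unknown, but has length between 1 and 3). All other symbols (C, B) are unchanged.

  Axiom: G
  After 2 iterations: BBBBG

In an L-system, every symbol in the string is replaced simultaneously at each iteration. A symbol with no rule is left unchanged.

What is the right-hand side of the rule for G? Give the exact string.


Answer: BBG

Derivation:
Trying G => BBG:
  Step 0: G
  Step 1: BBG
  Step 2: BBBBG
Matches the given result.


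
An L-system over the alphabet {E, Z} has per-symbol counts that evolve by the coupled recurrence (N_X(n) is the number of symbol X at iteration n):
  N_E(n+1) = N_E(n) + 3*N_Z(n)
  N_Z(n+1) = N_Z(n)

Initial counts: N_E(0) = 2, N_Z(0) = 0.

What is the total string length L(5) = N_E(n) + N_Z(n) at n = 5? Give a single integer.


Step 0: N_E=2, N_Z=0, L=2
Step 1: N_E=2, N_Z=0, L=2
Step 2: N_E=2, N_Z=0, L=2
Step 3: N_E=2, N_Z=0, L=2
Step 4: N_E=2, N_Z=0, L=2
Step 5: N_E=2, N_Z=0, L=2

Answer: 2


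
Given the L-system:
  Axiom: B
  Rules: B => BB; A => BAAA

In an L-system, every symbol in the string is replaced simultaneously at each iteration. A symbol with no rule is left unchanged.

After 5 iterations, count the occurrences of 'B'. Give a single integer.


Step 0: B  (1 'B')
Step 1: BB  (2 'B')
Step 2: BBBB  (4 'B')
Step 3: BBBBBBBB  (8 'B')
Step 4: BBBBBBBBBBBBBBBB  (16 'B')
Step 5: BBBBBBBBBBBBBBBBBBBBBBBBBBBBBBBB  (32 'B')

Answer: 32


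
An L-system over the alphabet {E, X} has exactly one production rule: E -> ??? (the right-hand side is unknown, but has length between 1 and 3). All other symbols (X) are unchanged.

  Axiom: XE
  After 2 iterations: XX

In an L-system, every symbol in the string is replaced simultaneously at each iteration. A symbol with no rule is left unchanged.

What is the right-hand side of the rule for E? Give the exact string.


Answer: X

Derivation:
Trying E -> X:
  Step 0: XE
  Step 1: XX
  Step 2: XX
Matches the given result.


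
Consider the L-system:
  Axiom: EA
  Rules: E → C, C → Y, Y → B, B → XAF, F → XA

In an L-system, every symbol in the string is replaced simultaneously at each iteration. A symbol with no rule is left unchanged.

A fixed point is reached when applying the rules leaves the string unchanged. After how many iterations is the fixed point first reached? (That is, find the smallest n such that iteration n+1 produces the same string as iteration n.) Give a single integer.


Answer: 5

Derivation:
Step 0: EA
Step 1: CA
Step 2: YA
Step 3: BA
Step 4: XAFA
Step 5: XAXAA
Step 6: XAXAA  (unchanged — fixed point at step 5)


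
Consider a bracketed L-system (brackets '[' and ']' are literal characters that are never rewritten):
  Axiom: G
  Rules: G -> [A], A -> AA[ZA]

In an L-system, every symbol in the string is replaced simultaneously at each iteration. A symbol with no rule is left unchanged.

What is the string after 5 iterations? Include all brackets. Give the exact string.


Step 0: G
Step 1: [A]
Step 2: [AA[ZA]]
Step 3: [AA[ZA]AA[ZA][ZAA[ZA]]]
Step 4: [AA[ZA]AA[ZA][ZAA[ZA]]AA[ZA]AA[ZA][ZAA[ZA]][ZAA[ZA]AA[ZA][ZAA[ZA]]]]
Step 5: [AA[ZA]AA[ZA][ZAA[ZA]]AA[ZA]AA[ZA][ZAA[ZA]][ZAA[ZA]AA[ZA][ZAA[ZA]]]AA[ZA]AA[ZA][ZAA[ZA]]AA[ZA]AA[ZA][ZAA[ZA]][ZAA[ZA]AA[ZA][ZAA[ZA]]][ZAA[ZA]AA[ZA][ZAA[ZA]]AA[ZA]AA[ZA][ZAA[ZA]][ZAA[ZA]AA[ZA][ZAA[ZA]]]]]

Answer: [AA[ZA]AA[ZA][ZAA[ZA]]AA[ZA]AA[ZA][ZAA[ZA]][ZAA[ZA]AA[ZA][ZAA[ZA]]]AA[ZA]AA[ZA][ZAA[ZA]]AA[ZA]AA[ZA][ZAA[ZA]][ZAA[ZA]AA[ZA][ZAA[ZA]]][ZAA[ZA]AA[ZA][ZAA[ZA]]AA[ZA]AA[ZA][ZAA[ZA]][ZAA[ZA]AA[ZA][ZAA[ZA]]]]]


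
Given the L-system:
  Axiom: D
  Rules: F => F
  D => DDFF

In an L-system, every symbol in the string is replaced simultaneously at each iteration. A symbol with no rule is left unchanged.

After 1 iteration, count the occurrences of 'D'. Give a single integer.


Step 0: D  (1 'D')
Step 1: DDFF  (2 'D')

Answer: 2


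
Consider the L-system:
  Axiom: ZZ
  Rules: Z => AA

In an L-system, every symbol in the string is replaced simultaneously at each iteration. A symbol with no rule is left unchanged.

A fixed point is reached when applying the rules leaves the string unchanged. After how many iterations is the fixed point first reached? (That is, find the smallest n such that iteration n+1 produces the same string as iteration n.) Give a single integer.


Step 0: ZZ
Step 1: AAAA
Step 2: AAAA  (unchanged — fixed point at step 1)

Answer: 1


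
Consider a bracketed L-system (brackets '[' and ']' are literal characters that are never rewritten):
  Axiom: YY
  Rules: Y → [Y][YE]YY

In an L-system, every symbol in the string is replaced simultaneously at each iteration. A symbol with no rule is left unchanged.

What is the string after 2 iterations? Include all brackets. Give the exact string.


Answer: [[Y][YE]YY][[Y][YE]YYE][Y][YE]YY[Y][YE]YY[[Y][YE]YY][[Y][YE]YYE][Y][YE]YY[Y][YE]YY

Derivation:
Step 0: YY
Step 1: [Y][YE]YY[Y][YE]YY
Step 2: [[Y][YE]YY][[Y][YE]YYE][Y][YE]YY[Y][YE]YY[[Y][YE]YY][[Y][YE]YYE][Y][YE]YY[Y][YE]YY


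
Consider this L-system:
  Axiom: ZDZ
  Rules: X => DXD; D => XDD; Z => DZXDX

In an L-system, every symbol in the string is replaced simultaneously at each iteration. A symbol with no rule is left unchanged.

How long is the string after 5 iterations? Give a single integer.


Step 0: length = 3
Step 1: length = 13
Step 2: length = 43
Step 3: length = 133
Step 4: length = 403
Step 5: length = 1213

Answer: 1213


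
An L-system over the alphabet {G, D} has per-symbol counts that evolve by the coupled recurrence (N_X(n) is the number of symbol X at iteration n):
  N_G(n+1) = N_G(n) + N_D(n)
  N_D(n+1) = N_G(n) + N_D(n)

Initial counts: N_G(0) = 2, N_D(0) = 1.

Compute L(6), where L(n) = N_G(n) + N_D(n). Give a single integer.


Answer: 192

Derivation:
Step 0: N_G=2, N_D=1, L=3
Step 1: N_G=3, N_D=3, L=6
Step 2: N_G=6, N_D=6, L=12
Step 3: N_G=12, N_D=12, L=24
Step 4: N_G=24, N_D=24, L=48
Step 5: N_G=48, N_D=48, L=96
Step 6: N_G=96, N_D=96, L=192


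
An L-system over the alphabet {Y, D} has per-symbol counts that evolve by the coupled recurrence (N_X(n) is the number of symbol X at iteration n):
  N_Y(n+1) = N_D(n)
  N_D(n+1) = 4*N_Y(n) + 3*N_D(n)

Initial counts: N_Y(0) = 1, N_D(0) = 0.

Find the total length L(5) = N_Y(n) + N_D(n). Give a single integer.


Answer: 1024

Derivation:
Step 0: N_Y=1, N_D=0, L=1
Step 1: N_Y=0, N_D=4, L=4
Step 2: N_Y=4, N_D=12, L=16
Step 3: N_Y=12, N_D=52, L=64
Step 4: N_Y=52, N_D=204, L=256
Step 5: N_Y=204, N_D=820, L=1024


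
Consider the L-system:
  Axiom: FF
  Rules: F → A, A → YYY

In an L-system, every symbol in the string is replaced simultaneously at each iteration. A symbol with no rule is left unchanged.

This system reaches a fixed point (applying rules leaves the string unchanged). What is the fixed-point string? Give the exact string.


Answer: YYYYYY

Derivation:
Step 0: FF
Step 1: AA
Step 2: YYYYYY
Step 3: YYYYYY  (unchanged — fixed point at step 2)


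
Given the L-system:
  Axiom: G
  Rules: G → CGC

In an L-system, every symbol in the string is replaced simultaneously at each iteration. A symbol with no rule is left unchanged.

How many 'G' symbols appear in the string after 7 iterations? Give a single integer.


Answer: 1

Derivation:
Step 0: G  (1 'G')
Step 1: CGC  (1 'G')
Step 2: CCGCC  (1 'G')
Step 3: CCCGCCC  (1 'G')
Step 4: CCCCGCCCC  (1 'G')
Step 5: CCCCCGCCCCC  (1 'G')
Step 6: CCCCCCGCCCCCC  (1 'G')
Step 7: CCCCCCCGCCCCCCC  (1 'G')


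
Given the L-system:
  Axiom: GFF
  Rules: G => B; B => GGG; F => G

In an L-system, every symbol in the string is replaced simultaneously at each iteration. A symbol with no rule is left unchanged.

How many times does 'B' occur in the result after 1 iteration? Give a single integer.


Answer: 1

Derivation:
Step 0: GFF  (0 'B')
Step 1: BGG  (1 'B')


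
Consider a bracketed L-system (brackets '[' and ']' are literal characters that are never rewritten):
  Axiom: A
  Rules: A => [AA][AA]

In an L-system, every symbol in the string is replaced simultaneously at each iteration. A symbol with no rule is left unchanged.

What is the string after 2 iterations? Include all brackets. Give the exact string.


Answer: [[AA][AA][AA][AA]][[AA][AA][AA][AA]]

Derivation:
Step 0: A
Step 1: [AA][AA]
Step 2: [[AA][AA][AA][AA]][[AA][AA][AA][AA]]


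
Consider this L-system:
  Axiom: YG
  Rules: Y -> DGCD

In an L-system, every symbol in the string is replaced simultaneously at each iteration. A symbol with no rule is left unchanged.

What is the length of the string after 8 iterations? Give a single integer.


Step 0: length = 2
Step 1: length = 5
Step 2: length = 5
Step 3: length = 5
Step 4: length = 5
Step 5: length = 5
Step 6: length = 5
Step 7: length = 5
Step 8: length = 5

Answer: 5


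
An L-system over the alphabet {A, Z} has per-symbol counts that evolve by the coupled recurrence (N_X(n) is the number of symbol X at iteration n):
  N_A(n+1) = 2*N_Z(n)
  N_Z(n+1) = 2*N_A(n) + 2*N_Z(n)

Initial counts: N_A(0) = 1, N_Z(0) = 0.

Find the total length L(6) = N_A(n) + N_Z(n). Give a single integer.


Step 0: N_A=1, N_Z=0, L=1
Step 1: N_A=0, N_Z=2, L=2
Step 2: N_A=4, N_Z=4, L=8
Step 3: N_A=8, N_Z=16, L=24
Step 4: N_A=32, N_Z=48, L=80
Step 5: N_A=96, N_Z=160, L=256
Step 6: N_A=320, N_Z=512, L=832

Answer: 832


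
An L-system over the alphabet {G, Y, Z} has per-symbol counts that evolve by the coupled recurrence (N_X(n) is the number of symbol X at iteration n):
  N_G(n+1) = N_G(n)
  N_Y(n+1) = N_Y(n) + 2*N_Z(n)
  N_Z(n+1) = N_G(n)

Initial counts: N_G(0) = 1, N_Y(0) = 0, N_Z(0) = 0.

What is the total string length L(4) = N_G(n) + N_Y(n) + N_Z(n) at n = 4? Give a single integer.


Answer: 8

Derivation:
Step 0: N_G=1, N_Y=0, N_Z=0, L=1
Step 1: N_G=1, N_Y=0, N_Z=1, L=2
Step 2: N_G=1, N_Y=2, N_Z=1, L=4
Step 3: N_G=1, N_Y=4, N_Z=1, L=6
Step 4: N_G=1, N_Y=6, N_Z=1, L=8


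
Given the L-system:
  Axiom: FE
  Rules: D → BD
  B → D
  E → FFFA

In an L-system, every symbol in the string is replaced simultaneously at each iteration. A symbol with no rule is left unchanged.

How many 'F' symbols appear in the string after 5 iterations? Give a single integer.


Step 0: FE  (1 'F')
Step 1: FFFFA  (4 'F')
Step 2: FFFFA  (4 'F')
Step 3: FFFFA  (4 'F')
Step 4: FFFFA  (4 'F')
Step 5: FFFFA  (4 'F')

Answer: 4


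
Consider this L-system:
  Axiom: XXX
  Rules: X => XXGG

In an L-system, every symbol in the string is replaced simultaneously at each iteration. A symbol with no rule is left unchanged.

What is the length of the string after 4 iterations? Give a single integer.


Answer: 138

Derivation:
Step 0: length = 3
Step 1: length = 12
Step 2: length = 30
Step 3: length = 66
Step 4: length = 138


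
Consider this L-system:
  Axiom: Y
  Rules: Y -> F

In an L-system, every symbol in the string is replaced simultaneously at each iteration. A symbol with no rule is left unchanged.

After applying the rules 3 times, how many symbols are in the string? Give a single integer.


Step 0: length = 1
Step 1: length = 1
Step 2: length = 1
Step 3: length = 1

Answer: 1


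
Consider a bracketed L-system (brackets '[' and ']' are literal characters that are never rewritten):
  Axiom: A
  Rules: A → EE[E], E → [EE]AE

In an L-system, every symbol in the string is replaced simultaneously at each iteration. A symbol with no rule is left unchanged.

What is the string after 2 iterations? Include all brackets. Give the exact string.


Answer: [EE]AE[EE]AE[[EE]AE]

Derivation:
Step 0: A
Step 1: EE[E]
Step 2: [EE]AE[EE]AE[[EE]AE]


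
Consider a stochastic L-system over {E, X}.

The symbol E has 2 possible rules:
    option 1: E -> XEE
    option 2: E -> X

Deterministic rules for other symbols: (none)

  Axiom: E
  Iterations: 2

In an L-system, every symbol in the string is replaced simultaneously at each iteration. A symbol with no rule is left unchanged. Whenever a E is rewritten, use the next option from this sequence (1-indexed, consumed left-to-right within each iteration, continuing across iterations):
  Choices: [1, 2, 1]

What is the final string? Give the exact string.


Answer: XXXEE

Derivation:
Step 0: E
Step 1: XEE  (used choices [1])
Step 2: XXXEE  (used choices [2, 1])


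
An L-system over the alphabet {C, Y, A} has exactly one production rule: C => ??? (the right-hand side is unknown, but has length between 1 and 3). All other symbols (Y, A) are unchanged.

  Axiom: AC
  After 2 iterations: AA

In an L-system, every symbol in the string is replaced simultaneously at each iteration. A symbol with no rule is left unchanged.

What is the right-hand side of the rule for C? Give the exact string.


Answer: A

Derivation:
Trying C => A:
  Step 0: AC
  Step 1: AA
  Step 2: AA
Matches the given result.


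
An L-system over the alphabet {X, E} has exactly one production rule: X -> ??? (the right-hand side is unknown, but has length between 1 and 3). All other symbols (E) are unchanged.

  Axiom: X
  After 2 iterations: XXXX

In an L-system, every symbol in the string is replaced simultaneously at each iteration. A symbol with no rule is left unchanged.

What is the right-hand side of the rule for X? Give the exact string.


Trying X -> XX:
  Step 0: X
  Step 1: XX
  Step 2: XXXX
Matches the given result.

Answer: XX


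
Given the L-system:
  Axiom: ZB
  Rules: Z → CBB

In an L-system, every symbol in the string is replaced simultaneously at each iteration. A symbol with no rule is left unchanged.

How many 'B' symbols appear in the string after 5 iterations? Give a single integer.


Answer: 3

Derivation:
Step 0: ZB  (1 'B')
Step 1: CBBB  (3 'B')
Step 2: CBBB  (3 'B')
Step 3: CBBB  (3 'B')
Step 4: CBBB  (3 'B')
Step 5: CBBB  (3 'B')


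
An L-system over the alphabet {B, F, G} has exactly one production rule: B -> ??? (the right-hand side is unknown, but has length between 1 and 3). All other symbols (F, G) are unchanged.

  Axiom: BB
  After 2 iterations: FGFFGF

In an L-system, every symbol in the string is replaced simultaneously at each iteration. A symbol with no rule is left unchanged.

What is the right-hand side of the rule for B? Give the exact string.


Trying B -> FGF:
  Step 0: BB
  Step 1: FGFFGF
  Step 2: FGFFGF
Matches the given result.

Answer: FGF


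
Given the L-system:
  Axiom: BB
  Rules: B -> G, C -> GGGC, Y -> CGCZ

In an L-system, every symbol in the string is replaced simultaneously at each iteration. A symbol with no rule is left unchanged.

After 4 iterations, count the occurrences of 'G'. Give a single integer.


Step 0: BB  (0 'G')
Step 1: GG  (2 'G')
Step 2: GG  (2 'G')
Step 3: GG  (2 'G')
Step 4: GG  (2 'G')

Answer: 2


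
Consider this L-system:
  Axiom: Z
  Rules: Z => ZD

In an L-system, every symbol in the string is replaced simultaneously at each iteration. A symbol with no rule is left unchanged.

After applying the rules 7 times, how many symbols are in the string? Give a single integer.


Answer: 8

Derivation:
Step 0: length = 1
Step 1: length = 2
Step 2: length = 3
Step 3: length = 4
Step 4: length = 5
Step 5: length = 6
Step 6: length = 7
Step 7: length = 8


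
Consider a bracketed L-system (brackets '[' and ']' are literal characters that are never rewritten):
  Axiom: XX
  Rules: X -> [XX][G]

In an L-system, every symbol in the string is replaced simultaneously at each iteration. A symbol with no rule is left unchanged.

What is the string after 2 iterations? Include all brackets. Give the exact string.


Step 0: XX
Step 1: [XX][G][XX][G]
Step 2: [[XX][G][XX][G]][G][[XX][G][XX][G]][G]

Answer: [[XX][G][XX][G]][G][[XX][G][XX][G]][G]


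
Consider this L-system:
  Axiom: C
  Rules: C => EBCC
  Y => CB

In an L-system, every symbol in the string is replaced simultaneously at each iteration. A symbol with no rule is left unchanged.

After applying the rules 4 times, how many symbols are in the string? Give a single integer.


Answer: 46

Derivation:
Step 0: length = 1
Step 1: length = 4
Step 2: length = 10
Step 3: length = 22
Step 4: length = 46


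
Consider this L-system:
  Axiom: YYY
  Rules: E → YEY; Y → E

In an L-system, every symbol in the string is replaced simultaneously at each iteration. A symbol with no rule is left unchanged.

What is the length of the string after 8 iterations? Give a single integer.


Answer: 513

Derivation:
Step 0: length = 3
Step 1: length = 3
Step 2: length = 9
Step 3: length = 15
Step 4: length = 33
Step 5: length = 63
Step 6: length = 129
Step 7: length = 255
Step 8: length = 513


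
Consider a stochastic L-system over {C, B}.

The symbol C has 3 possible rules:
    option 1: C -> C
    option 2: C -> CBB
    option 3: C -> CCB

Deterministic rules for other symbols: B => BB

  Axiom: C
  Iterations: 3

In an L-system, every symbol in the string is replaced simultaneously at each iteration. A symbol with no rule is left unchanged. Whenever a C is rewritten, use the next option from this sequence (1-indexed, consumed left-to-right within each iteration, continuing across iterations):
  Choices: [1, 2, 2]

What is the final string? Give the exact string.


Answer: CBBBBBB

Derivation:
Step 0: C
Step 1: C  (used choices [1])
Step 2: CBB  (used choices [2])
Step 3: CBBBBBB  (used choices [2])


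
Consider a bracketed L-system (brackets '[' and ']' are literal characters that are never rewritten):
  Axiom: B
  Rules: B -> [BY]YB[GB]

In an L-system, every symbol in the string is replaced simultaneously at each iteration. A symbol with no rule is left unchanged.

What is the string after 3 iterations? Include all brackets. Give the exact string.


Step 0: B
Step 1: [BY]YB[GB]
Step 2: [[BY]YB[GB]Y]Y[BY]YB[GB][G[BY]YB[GB]]
Step 3: [[[BY]YB[GB]Y]Y[BY]YB[GB][G[BY]YB[GB]]Y]Y[[BY]YB[GB]Y]Y[BY]YB[GB][G[BY]YB[GB]][G[[BY]YB[GB]Y]Y[BY]YB[GB][G[BY]YB[GB]]]

Answer: [[[BY]YB[GB]Y]Y[BY]YB[GB][G[BY]YB[GB]]Y]Y[[BY]YB[GB]Y]Y[BY]YB[GB][G[BY]YB[GB]][G[[BY]YB[GB]Y]Y[BY]YB[GB][G[BY]YB[GB]]]
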